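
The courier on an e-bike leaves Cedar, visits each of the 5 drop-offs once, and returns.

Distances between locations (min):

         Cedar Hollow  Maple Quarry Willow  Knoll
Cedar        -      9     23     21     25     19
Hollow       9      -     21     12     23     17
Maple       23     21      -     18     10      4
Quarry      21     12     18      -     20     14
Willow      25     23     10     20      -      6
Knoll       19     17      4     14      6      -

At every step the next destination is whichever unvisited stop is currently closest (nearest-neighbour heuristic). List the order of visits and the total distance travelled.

At Cedar the remaining stops are Hollow 9, Knoll 19, Quarry 21, Maple 23, Willow 25; go to Hollow.
At Hollow the remaining stops are Quarry 12, Knoll 17, Maple 21, Willow 23; go to Quarry.
At Quarry the remaining stops are Knoll 14, Maple 18, Willow 20; go to Knoll.
At Knoll the remaining stops are Maple 4, Willow 6; go to Maple.
At Maple the remaining stops are Willow 10; go to Willow.
Return Willow→Cedar: 25.
Total = 9 + 12 + 14 + 4 + 10 + 25 = 74.

Nearest-neighbour total = 74 min; route Cedar → Hollow → Quarry → Knoll → Maple → Willow → Cedar.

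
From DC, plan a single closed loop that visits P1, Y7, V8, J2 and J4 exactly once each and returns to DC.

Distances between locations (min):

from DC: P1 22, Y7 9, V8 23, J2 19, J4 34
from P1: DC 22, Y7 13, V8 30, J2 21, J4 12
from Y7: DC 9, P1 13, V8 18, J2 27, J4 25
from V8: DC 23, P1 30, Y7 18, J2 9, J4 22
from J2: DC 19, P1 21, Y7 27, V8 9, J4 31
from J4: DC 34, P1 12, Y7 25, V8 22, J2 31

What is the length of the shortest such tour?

There are 60 distinct closed tours to check (reversals are equivalent).
DC-P1-Y7-V8-J2-J4-DC: 22+13+18+9+31+34 = 127
DC-P1-Y7-V8-J4-J2-DC: 22+13+18+22+31+19 = 125
DC-P1-Y7-J2-V8-J4-DC: 22+13+27+9+22+34 = 127
DC-P1-Y7-J2-J4-V8-DC: 22+13+27+31+22+23 = 138
DC-P1-Y7-J4-V8-J2-DC: 22+13+25+22+9+19 = 110
DC-P1-Y7-J4-J2-V8-DC: 22+13+25+31+9+23 = 123
DC-P1-V8-Y7-J2-J4-DC: 22+30+18+27+31+34 = 162
DC-P1-V8-Y7-J4-J2-DC: 22+30+18+25+31+19 = 145
DC-P1-V8-J2-Y7-J4-DC: 22+30+9+27+25+34 = 147
DC-P1-V8-J2-J4-Y7-DC: 22+30+9+31+25+9 = 126
DC-P1-V8-J4-Y7-J2-DC: 22+30+22+25+27+19 = 145
DC-P1-V8-J4-J2-Y7-DC: 22+30+22+31+27+9 = 141
DC-P1-J2-Y7-V8-J4-DC: 22+21+27+18+22+34 = 144
DC-P1-J2-Y7-J4-V8-DC: 22+21+27+25+22+23 = 140
… (46 more)
DC-Y7-P1-J4-V8-J2-DC: 9+13+12+22+9+19 = 84  ← best
The minimum is 84.
One optimal route: DC → Y7 → P1 → J4 → V8 → J2 → DC (or its reverse).

Shortest round trip = 84 min.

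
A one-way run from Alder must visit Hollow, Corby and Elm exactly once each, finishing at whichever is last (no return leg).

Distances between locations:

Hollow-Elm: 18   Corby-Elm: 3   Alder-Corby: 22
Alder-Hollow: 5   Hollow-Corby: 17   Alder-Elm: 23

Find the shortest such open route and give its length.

There are 3! = 6 possible orderings.
Alder→Hollow→Corby→Elm: 5+17+3 = 25
Alder→Hollow→Elm→Corby: 5+18+3 = 26
Alder→Corby→Hollow→Elm: 22+17+18 = 57
Alder→Corby→Elm→Hollow: 22+3+18 = 43
Alder→Elm→Hollow→Corby: 23+18+17 = 58
Alder→Elm→Corby→Hollow: 23+3+17 = 43
The minimum is 25.
One shortest path: Alder → Hollow → Corby → Elm.

Shortest open route: 25.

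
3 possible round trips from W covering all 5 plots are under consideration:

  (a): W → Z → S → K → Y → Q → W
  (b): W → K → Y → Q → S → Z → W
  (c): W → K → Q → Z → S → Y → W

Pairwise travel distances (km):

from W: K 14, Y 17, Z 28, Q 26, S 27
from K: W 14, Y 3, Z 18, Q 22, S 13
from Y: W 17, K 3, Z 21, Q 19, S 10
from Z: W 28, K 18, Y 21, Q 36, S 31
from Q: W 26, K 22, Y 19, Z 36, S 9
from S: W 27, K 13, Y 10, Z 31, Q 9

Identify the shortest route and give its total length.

104 km — (b) is the shortest.

(a): 28 + 31 + 13 + 3 + 19 + 26 = 120
(b): 14 + 3 + 19 + 9 + 31 + 28 = 104
(c): 14 + 22 + 36 + 31 + 10 + 17 = 130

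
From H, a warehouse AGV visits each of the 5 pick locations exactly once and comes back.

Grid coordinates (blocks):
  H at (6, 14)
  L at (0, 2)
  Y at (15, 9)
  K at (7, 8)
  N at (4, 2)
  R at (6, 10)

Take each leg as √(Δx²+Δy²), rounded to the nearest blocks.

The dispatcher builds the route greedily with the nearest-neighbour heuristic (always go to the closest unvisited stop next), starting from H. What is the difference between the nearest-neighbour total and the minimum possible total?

From H: R=4, K=6, Y=10, N=12, L=13 → choose R (4).
From R: K=2, N=8, Y=9, L=10 → choose K (2).
From K: N=7, Y=8, L=9 → choose N (7).
From N: L=4, Y=13 → choose L (4).
From L: Y=17 → choose Y (17).
NN route H → R → K → N → L → Y → H costs 44.
Optimal: H → Y → N → L → K → R → H costs 42 (by enumerating all 60 distinct tours).
Excess = 44 − 42 = 2.

The nearest-neighbour route is 2 blocks longer than optimal.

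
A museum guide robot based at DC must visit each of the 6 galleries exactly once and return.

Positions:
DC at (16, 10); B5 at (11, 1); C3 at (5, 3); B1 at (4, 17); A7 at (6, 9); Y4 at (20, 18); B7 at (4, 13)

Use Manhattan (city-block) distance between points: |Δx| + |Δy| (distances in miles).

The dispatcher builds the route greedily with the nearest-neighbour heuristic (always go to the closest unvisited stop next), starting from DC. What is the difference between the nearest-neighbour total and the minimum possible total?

The nearest-neighbour route is 14 miles longer than optimal.

DC: A7=11, Y4=12, B5=14, B7=15, C3=18, B1=19 ⇒ A7
A7: B7=6, C3=7, B1=10, B5=13, Y4=23 ⇒ B7
B7: B1=4, C3=11, B5=19, Y4=21 ⇒ B1
B1: C3=15, Y4=17, B5=23 ⇒ C3
C3: B5=8, Y4=30 ⇒ B5
B5: Y4=26 ⇒ Y4
NN route DC → A7 → B7 → B1 → C3 → B5 → Y4 → DC costs 82.
Optimal: DC → B5 → C3 → A7 → B7 → B1 → Y4 → DC costs 68 (by enumerating all 360 distinct tours).
Excess = 82 − 68 = 14.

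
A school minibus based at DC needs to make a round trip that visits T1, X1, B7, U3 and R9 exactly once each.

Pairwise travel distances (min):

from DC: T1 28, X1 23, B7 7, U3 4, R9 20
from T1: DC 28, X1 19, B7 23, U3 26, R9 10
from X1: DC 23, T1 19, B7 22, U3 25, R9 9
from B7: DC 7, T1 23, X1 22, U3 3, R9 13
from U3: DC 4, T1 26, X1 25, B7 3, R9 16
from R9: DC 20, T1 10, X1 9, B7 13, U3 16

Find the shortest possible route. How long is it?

72 min — the shortest possible round trip.

There are 60 distinct closed tours to check (reversals are equivalent).
DC-T1-X1-B7-U3-R9-DC: 28+19+22+3+16+20 = 108
DC-T1-X1-B7-R9-U3-DC: 28+19+22+13+16+4 = 102
DC-T1-X1-U3-B7-R9-DC: 28+19+25+3+13+20 = 108
DC-T1-X1-U3-R9-B7-DC: 28+19+25+16+13+7 = 108
DC-T1-X1-R9-B7-U3-DC: 28+19+9+13+3+4 = 76
DC-T1-X1-R9-U3-B7-DC: 28+19+9+16+3+7 = 82
DC-T1-B7-X1-U3-R9-DC: 28+23+22+25+16+20 = 134
DC-T1-B7-X1-R9-U3-DC: 28+23+22+9+16+4 = 102
DC-T1-B7-U3-X1-R9-DC: 28+23+3+25+9+20 = 108
DC-T1-B7-U3-R9-X1-DC: 28+23+3+16+9+23 = 102
DC-T1-B7-R9-X1-U3-DC: 28+23+13+9+25+4 = 102
DC-T1-B7-R9-U3-X1-DC: 28+23+13+16+25+23 = 128
DC-T1-U3-X1-B7-R9-DC: 28+26+25+22+13+20 = 134
DC-T1-U3-X1-R9-B7-DC: 28+26+25+9+13+7 = 108
… (46 more)
DC-X1-T1-R9-B7-U3-DC: 23+19+10+13+3+4 = 72  ← best
The minimum is 72.
One optimal route: DC → X1 → T1 → R9 → B7 → U3 → DC (or its reverse).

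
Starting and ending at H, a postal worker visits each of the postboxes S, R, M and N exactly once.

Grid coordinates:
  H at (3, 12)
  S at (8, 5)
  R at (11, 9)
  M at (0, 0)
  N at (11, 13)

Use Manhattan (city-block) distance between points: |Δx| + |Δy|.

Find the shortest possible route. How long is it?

Minimum total distance: 48.

H - S - R - M - N - H: 12+7+20+24+9 = 72
H - S - R - N - M - H: 12+7+4+24+15 = 62
H - S - M - R - N - H: 12+13+20+4+9 = 58
H - S - M - N - R - H: 12+13+24+4+11 = 64
H - S - N - R - M - H: 12+11+4+20+15 = 62
H - S - N - M - R - H: 12+11+24+20+11 = 78
H - R - S - M - N - H: 11+7+13+24+9 = 64
H - R - S - N - M - H: 11+7+11+24+15 = 68
H - R - M - S - N - H: 11+20+13+11+9 = 64
H - R - N - S - M - H: 11+4+11+13+15 = 54
H - M - S - R - N - H: 15+13+7+4+9 = 48
H - M - R - S - N - H: 15+20+7+11+9 = 62
The minimum is 48.
One optimal route: H → M → S → R → N → H (or its reverse).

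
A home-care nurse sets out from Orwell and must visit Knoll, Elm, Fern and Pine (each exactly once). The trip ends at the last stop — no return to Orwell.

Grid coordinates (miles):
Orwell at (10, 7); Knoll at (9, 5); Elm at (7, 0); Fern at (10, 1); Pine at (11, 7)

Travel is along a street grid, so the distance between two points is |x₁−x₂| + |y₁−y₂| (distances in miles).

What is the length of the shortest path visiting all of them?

14 miles — the minimum one-way total.

There are 4! = 24 possible orderings.
Orwell → Knoll → Elm → Fern → Pine: 3+7+4+7 = 21
Orwell → Knoll → Elm → Pine → Fern: 3+7+11+7 = 28
Orwell → Knoll → Fern → Elm → Pine: 3+5+4+11 = 23
Orwell → Knoll → Fern → Pine → Elm: 3+5+7+11 = 26
Orwell → Knoll → Pine → Elm → Fern: 3+4+11+4 = 22
Orwell → Knoll → Pine → Fern → Elm: 3+4+7+4 = 18
Orwell → Elm → Knoll → Fern → Pine: 10+7+5+7 = 29
Orwell → Elm → Knoll → Pine → Fern: 10+7+4+7 = 28
Orwell → Elm → Fern → Knoll → Pine: 10+4+5+4 = 23
Orwell → Elm → Fern → Pine → Knoll: 10+4+7+4 = 25
Orwell → Elm → Pine → Knoll → Fern: 10+11+4+5 = 30
Orwell → Elm → Pine → Fern → Knoll: 10+11+7+5 = 33
Orwell → Fern → Knoll → Elm → Pine: 6+5+7+11 = 29
Orwell → Fern → Knoll → Pine → Elm: 6+5+4+11 = 26
… (10 more)
Orwell → Pine → Knoll → Fern → Elm: 1+4+5+4 = 14  ← best
The minimum is 14.
One shortest path: Orwell → Pine → Knoll → Fern → Elm.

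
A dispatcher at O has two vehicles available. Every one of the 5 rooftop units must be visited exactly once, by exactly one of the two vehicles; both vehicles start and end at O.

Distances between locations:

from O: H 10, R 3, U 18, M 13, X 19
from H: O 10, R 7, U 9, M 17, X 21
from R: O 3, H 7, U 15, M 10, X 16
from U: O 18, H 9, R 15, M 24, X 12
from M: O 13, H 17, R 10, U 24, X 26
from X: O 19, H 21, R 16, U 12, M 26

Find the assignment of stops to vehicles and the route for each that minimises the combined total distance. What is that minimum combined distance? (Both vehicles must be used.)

There are 2^4 − 1 = 15 ways to divide the 5 stops into two non-empty groups. For each, the best each vehicle can do is its own shortest tour through its group:
  {H} + {R, U, M, X}: 20 + 68 = 88
  {R} + {H, U, M, X}: 6 + 70 = 76
  {H, R} + {U, M, X}: 20 + 68 = 88
  {U} + {H, R, M, X}: 36 + 70 = 106
  {H, U} + {R, M, X}: 37 + 58 = 95
  {R, U} + {H, M, X}: 36 + 70 = 106
  … (15 splits in total)
Best: vehicle 1 O → R → O = 6; vehicle 2 O → H → U → X → M → O = 70; combined 76.

76 — the smallest possible combined total.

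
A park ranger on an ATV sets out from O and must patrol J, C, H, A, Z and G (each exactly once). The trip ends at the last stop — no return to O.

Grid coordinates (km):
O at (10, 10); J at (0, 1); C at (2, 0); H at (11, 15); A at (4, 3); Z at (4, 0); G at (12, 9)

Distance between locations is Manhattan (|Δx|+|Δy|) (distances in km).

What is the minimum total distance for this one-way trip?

There are 6! = 720 possible orderings.
O→J→C→H→A→Z→G: 19+3+24+19+3+17 = 85
O→J→C→H→A→G→Z: 19+3+24+19+14+17 = 96
O→J→C→H→Z→A→G: 19+3+24+22+3+14 = 85
O→J→C→H→Z→G→A: 19+3+24+22+17+14 = 99
O→J→C→H→G→A→Z: 19+3+24+7+14+3 = 70
O→J→C→H→G→Z→A: 19+3+24+7+17+3 = 73
O→J→C→A→H→Z→G: 19+3+5+19+22+17 = 85
O→J→C→A→H→G→Z: 19+3+5+19+7+17 = 70
… (712 more)
O→H→G→A→Z→C→J: 6+7+14+3+2+3 = 35  ← best
The minimum is 35.
One shortest path: O → H → G → A → Z → C → J.

Shortest open route: 35 km.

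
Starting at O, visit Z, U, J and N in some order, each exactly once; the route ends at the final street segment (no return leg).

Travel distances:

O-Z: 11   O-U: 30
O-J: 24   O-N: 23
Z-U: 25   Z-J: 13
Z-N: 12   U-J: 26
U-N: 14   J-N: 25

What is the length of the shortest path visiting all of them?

Minimum one-way distance = 63.

There are 4! = 24 possible orderings.
O→Z→U→J→N: 11+25+26+25 = 87
O→Z→U→N→J: 11+25+14+25 = 75
O→Z→J→U→N: 11+13+26+14 = 64
O→Z→J→N→U: 11+13+25+14 = 63
O→Z→N→U→J: 11+12+14+26 = 63
O→Z→N→J→U: 11+12+25+26 = 74
O→U→Z→J→N: 30+25+13+25 = 93
O→U→Z→N→J: 30+25+12+25 = 92
O→U→J→Z→N: 30+26+13+12 = 81
O→U→J→N→Z: 30+26+25+12 = 93
O→U→N→Z→J: 30+14+12+13 = 69
O→U→N→J→Z: 30+14+25+13 = 82
O→J→Z→U→N: 24+13+25+14 = 76
O→J→Z→N→U: 24+13+12+14 = 63
… (10 more)
The minimum is 63.
One shortest path: O → Z → J → N → U.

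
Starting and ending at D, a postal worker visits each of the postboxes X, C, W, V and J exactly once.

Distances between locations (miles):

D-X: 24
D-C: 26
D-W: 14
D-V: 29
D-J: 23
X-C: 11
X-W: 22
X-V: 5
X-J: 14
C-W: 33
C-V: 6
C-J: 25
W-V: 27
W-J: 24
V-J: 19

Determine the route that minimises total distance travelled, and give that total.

Shortest round trip = 89 miles.

With 5 stops there are 5!/2 = 60 distinct round trips (a route and its reverse cost the same).
D → X → C → W → V → J → D: 24+11+33+27+19+23 = 137
D → X → C → W → J → V → D: 24+11+33+24+19+29 = 140
D → X → C → V → W → J → D: 24+11+6+27+24+23 = 115
D → X → C → V → J → W → D: 24+11+6+19+24+14 = 98
D → X → C → J → W → V → D: 24+11+25+24+27+29 = 140
D → X → C → J → V → W → D: 24+11+25+19+27+14 = 120
D → X → W → C → V → J → D: 24+22+33+6+19+23 = 127
D → X → W → C → J → V → D: 24+22+33+25+19+29 = 152
D → X → W → V → C → J → D: 24+22+27+6+25+23 = 127
D → X → W → V → J → C → D: 24+22+27+19+25+26 = 143
D → X → W → J → C → V → D: 24+22+24+25+6+29 = 130
D → X → W → J → V → C → D: 24+22+24+19+6+26 = 121
D → X → V → C → W → J → D: 24+5+6+33+24+23 = 115
D → X → V → C → J → W → D: 24+5+6+25+24+14 = 98
… (46 more)
D → C → V → X → J → W → D: 26+6+5+14+24+14 = 89  ← best
The minimum is 89.
One optimal route: D → C → V → X → J → W → D (or its reverse).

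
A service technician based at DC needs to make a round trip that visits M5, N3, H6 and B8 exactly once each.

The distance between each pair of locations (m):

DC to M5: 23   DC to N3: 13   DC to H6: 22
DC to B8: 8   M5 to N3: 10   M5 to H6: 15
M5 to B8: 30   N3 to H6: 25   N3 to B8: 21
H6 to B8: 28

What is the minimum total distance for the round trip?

DC-M5-N3-H6-B8-DC: 23+10+25+28+8 = 94
DC-M5-N3-B8-H6-DC: 23+10+21+28+22 = 104
DC-M5-H6-N3-B8-DC: 23+15+25+21+8 = 92
DC-M5-H6-B8-N3-DC: 23+15+28+21+13 = 100
DC-M5-B8-N3-H6-DC: 23+30+21+25+22 = 121
DC-M5-B8-H6-N3-DC: 23+30+28+25+13 = 119
DC-N3-M5-H6-B8-DC: 13+10+15+28+8 = 74
DC-N3-M5-B8-H6-DC: 13+10+30+28+22 = 103
DC-N3-H6-M5-B8-DC: 13+25+15+30+8 = 91
DC-N3-B8-M5-H6-DC: 13+21+30+15+22 = 101
DC-H6-M5-N3-B8-DC: 22+15+10+21+8 = 76
DC-H6-N3-M5-B8-DC: 22+25+10+30+8 = 95
The minimum is 74.
One optimal route: DC → N3 → M5 → H6 → B8 → DC (or its reverse).

Shortest round trip = 74 m.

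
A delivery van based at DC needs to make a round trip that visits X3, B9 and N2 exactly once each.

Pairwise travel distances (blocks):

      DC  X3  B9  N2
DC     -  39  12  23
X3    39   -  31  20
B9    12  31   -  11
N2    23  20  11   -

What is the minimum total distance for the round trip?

DC → X3 → B9 → N2 → DC: 39+31+11+23 = 104
DC → X3 → N2 → B9 → DC: 39+20+11+12 = 82
DC → B9 → X3 → N2 → DC: 12+31+20+23 = 86
The minimum is 82.
One optimal route: DC → X3 → N2 → B9 → DC (or its reverse).

Minimum total distance: 82 blocks.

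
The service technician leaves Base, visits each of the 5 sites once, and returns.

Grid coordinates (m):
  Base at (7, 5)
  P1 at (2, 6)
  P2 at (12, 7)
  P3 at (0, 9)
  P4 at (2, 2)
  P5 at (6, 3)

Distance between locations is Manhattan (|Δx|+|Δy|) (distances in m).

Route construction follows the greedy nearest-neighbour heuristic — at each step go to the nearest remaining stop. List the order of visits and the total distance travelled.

38 m along Base → P5 → P4 → P1 → P3 → P2 → Base.

From Base: distances to unvisited — P5=3, P1=6, P2=7, P4=8, P3=11. Nearest is P5 (3).
From P5: distances to unvisited — P4=5, P1=7, P2=10, P3=12. Nearest is P4 (5).
From P4: distances to unvisited — P1=4, P3=9, P2=15. Nearest is P1 (4).
From P1: distances to unvisited — P3=5, P2=11. Nearest is P3 (5).
From P3: distances to unvisited — P2=14. Nearest is P2 (14).
Return P2→Base: 7.
Total = 3 + 5 + 4 + 5 + 14 + 7 = 38.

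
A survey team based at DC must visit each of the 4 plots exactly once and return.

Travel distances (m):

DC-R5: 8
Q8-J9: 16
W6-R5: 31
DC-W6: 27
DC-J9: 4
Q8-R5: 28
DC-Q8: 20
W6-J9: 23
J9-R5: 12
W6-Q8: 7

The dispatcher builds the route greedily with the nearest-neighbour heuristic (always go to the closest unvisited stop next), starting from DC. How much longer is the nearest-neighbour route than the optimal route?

Excess over optimum: 12 m.

DC: J9=4, R5=8, Q8=20, W6=27 ⇒ J9
J9: R5=12, Q8=16, W6=23 ⇒ R5
R5: Q8=28, W6=31 ⇒ Q8
Q8: W6=7 ⇒ W6
NN route DC → J9 → R5 → Q8 → W6 → DC costs 78.
Optimal: DC → J9 → Q8 → W6 → R5 → DC costs 66 (by enumerating all 12 distinct tours).
Excess = 78 − 66 = 12.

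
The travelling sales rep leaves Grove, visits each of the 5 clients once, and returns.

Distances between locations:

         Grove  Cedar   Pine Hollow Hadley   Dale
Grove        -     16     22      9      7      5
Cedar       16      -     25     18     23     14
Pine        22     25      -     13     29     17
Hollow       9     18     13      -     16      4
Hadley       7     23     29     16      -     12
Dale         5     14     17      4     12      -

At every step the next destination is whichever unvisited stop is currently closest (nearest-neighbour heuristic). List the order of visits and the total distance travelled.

Total distance 77 via the nearest-neighbour route Grove → Dale → Hollow → Pine → Cedar → Hadley → Grove.

Grove → [Dale:5 / Hadley:7 / Hollow:9 / Cedar:16 / Pine:22] → Dale (5)
Dale → [Hollow:4 / Hadley:12 / Cedar:14 / Pine:17] → Hollow (4)
Hollow → [Pine:13 / Hadley:16 / Cedar:18] → Pine (13)
Pine → [Cedar:25 / Hadley:29] → Cedar (25)
Cedar → [Hadley:23] → Hadley (23)
Return Hadley→Grove: 7.
Total = 5 + 4 + 13 + 25 + 23 + 7 = 77.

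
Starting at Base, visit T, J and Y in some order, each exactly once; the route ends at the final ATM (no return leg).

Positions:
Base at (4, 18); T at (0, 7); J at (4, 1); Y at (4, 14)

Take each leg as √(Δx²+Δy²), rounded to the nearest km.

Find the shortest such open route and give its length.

There are 3! = 6 possible orderings.
Base→T→J→Y: 12+7+13 = 32
Base→T→Y→J: 12+8+13 = 33
Base→J→T→Y: 17+7+8 = 32
Base→J→Y→T: 17+13+8 = 38
Base→Y→T→J: 4+8+7 = 19
Base→Y→J→T: 4+13+7 = 24
The minimum is 19.
One shortest path: Base → Y → T → J.

Minimum one-way distance = 19 km.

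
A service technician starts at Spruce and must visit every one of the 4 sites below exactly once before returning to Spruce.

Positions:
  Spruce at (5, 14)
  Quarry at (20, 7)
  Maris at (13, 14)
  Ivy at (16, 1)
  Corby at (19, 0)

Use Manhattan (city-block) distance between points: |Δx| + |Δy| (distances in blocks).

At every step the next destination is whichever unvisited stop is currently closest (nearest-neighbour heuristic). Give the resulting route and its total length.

At Spruce the remaining stops are Maris 8, Quarry 22, Ivy 24, Corby 28; go to Maris.
At Maris the remaining stops are Quarry 14, Ivy 16, Corby 20; go to Quarry.
At Quarry the remaining stops are Corby 8, Ivy 10; go to Corby.
At Corby the remaining stops are Ivy 4; go to Ivy.
Return Ivy→Spruce: 24.
Total = 8 + 14 + 8 + 4 + 24 = 58.

Total distance 58 blocks via the nearest-neighbour route Spruce → Maris → Quarry → Corby → Ivy → Spruce.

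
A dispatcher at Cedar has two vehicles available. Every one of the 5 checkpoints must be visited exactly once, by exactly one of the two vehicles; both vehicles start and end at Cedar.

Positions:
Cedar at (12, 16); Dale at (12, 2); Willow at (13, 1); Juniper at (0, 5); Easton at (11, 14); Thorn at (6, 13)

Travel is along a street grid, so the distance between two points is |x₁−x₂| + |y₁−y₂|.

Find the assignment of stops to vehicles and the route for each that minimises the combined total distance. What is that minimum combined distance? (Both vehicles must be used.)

Check every non-empty split of the stops between the two vehicles; for each half take its own optimal tour:
  {Dale} + {Willow, Juniper, Easton, Thorn}: 28 + 56 = 84
  {Willow} + {Dale, Juniper, Easton, Thorn}: 32 + 52 = 84
  {Dale, Willow} + {Juniper, Easton, Thorn}: 32 + 46 = 78
  {Juniper} + {Dale, Willow, Easton, Thorn}: 46 + 44 = 90
  {Dale, Juniper} + {Willow, Easton, Thorn}: 52 + 44 = 96
  {Willow, Juniper} + {Dale, Easton, Thorn}: 56 + 40 = 96
  … (15 splits in total)
  {Easton} + {Dale, Willow, Juniper, Thorn}: 6 + 56 = 62  ← best
Best: vehicle 1 Cedar → Easton → Cedar = 6; vehicle 2 Cedar → Dale → Willow → Juniper → Thorn → Cedar = 56; combined 62.

62 — the smallest possible combined total.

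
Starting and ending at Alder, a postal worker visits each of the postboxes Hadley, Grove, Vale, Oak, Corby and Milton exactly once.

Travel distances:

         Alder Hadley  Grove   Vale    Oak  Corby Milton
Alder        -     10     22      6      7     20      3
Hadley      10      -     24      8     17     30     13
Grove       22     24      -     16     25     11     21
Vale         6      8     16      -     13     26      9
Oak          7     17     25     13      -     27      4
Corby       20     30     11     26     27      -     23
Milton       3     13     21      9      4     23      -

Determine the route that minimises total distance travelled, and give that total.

Shortest round trip = 79.

With 6 stops there are 6!/2 = 360 distinct round trips (a route and its reverse cost the same).
Alder-Hadley-Grove-Vale-Oak-Corby-Milton-Alder: 10+24+16+13+27+23+3 = 116
Alder-Hadley-Grove-Vale-Oak-Milton-Corby-Alder: 10+24+16+13+4+23+20 = 110
Alder-Hadley-Grove-Vale-Corby-Oak-Milton-Alder: 10+24+16+26+27+4+3 = 110
Alder-Hadley-Grove-Vale-Corby-Milton-Oak-Alder: 10+24+16+26+23+4+7 = 110
Alder-Hadley-Grove-Vale-Milton-Oak-Corby-Alder: 10+24+16+9+4+27+20 = 110
Alder-Hadley-Grove-Vale-Milton-Corby-Oak-Alder: 10+24+16+9+23+27+7 = 116
Alder-Hadley-Grove-Oak-Vale-Corby-Milton-Alder: 10+24+25+13+26+23+3 = 124
Alder-Hadley-Grove-Oak-Vale-Milton-Corby-Alder: 10+24+25+13+9+23+20 = 124
… (352 more)
Alder-Hadley-Vale-Grove-Corby-Oak-Milton-Alder: 10+8+16+11+27+4+3 = 79  ← best
The minimum is 79.
One optimal route: Alder → Hadley → Vale → Grove → Corby → Oak → Milton → Alder (or its reverse).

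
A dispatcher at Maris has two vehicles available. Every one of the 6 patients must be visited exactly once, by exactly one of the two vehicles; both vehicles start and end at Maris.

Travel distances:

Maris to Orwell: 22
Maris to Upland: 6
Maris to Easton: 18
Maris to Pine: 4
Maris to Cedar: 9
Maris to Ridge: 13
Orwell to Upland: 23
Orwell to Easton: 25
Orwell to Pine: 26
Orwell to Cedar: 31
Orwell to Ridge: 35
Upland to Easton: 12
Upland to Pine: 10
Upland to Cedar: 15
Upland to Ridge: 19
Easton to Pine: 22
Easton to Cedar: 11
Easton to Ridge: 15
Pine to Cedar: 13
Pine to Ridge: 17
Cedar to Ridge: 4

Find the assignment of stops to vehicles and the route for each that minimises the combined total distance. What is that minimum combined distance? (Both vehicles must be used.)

Check every non-empty split of the stops between the two vehicles; for each half take its own optimal tour:
  {Orwell} + {Upland, Easton, Pine, Cedar, Ridge}: 44 + 54 = 98
  {Upland} + {Orwell, Easton, Pine, Cedar, Ridge}: 12 + 83 = 95
  {Orwell, Upland} + {Easton, Pine, Cedar, Ridge}: 51 + 54 = 105
  {Easton} + {Orwell, Upland, Pine, Cedar, Ridge}: 36 + 85 = 121
  {Orwell, Easton} + {Upland, Pine, Cedar, Ridge}: 65 + 46 = 111
  {Upland, Easton} + {Orwell, Pine, Cedar, Ridge}: 36 + 78 = 114
  … (31 splits in total)
  {Pine} + {Orwell, Upland, Easton, Cedar, Ridge}: 8 + 82 = 90  ← best
Best: vehicle 1 Maris → Pine → Maris = 8; vehicle 2 Maris → Upland → Orwell → Easton → Cedar → Ridge → Maris = 82; combined 90.

90 — the smallest possible combined total.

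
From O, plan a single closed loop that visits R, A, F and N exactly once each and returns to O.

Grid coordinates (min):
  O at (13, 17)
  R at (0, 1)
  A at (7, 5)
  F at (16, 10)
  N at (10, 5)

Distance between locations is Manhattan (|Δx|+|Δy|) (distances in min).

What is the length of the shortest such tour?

Shortest round trip = 64 min.

There are 12 distinct closed tours to check (reversals are equivalent).
O → R → A → F → N → O: 29+11+14+11+15 = 80
O → R → A → N → F → O: 29+11+3+11+10 = 64
O → R → F → A → N → O: 29+25+14+3+15 = 86
O → R → F → N → A → O: 29+25+11+3+18 = 86
O → R → N → A → F → O: 29+14+3+14+10 = 70
O → R → N → F → A → O: 29+14+11+14+18 = 86
O → A → R → F → N → O: 18+11+25+11+15 = 80
O → A → R → N → F → O: 18+11+14+11+10 = 64
O → A → F → R → N → O: 18+14+25+14+15 = 86
O → A → N → R → F → O: 18+3+14+25+10 = 70
O → F → R → A → N → O: 10+25+11+3+15 = 64
O → F → A → R → N → O: 10+14+11+14+15 = 64
The minimum is 64.
One optimal route: O → R → A → N → F → O (or its reverse).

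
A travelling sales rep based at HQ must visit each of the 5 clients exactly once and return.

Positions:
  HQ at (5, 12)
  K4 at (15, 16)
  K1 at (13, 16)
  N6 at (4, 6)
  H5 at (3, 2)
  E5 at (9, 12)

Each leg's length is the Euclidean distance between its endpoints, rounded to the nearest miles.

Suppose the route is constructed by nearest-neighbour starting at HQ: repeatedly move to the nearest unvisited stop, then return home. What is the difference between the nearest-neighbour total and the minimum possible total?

Excess over optimum: 1 miles.

From HQ: E5=4, N6=6, K1=9, H5=10, K4=11 → choose E5 (4).
From E5: K1=6, K4=7, N6=8, H5=12 → choose K1 (6).
From K1: K4=2, N6=13, H5=17 → choose K4 (2).
From K4: N6=15, H5=18 → choose N6 (15).
From N6: H5=4 → choose H5 (4).
NN route HQ → E5 → K1 → K4 → N6 → H5 → HQ costs 41.
Optimal: HQ → K1 → K4 → E5 → N6 → H5 → HQ costs 40 (by enumerating all 60 distinct tours).
Excess = 41 − 40 = 1.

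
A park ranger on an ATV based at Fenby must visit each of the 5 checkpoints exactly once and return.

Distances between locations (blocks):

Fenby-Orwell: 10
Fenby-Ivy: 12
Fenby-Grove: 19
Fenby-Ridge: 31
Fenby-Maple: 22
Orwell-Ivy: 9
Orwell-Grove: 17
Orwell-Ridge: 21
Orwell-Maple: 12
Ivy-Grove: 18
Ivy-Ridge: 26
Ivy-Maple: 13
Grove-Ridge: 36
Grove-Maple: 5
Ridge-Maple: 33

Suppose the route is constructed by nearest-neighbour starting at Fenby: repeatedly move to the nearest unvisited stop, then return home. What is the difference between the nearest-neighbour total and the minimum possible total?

From Fenby: Orwell=10, Ivy=12, Grove=19, Maple=22, Ridge=31 → choose Orwell (10).
From Orwell: Ivy=9, Maple=12, Grove=17, Ridge=21 → choose Ivy (9).
From Ivy: Maple=13, Grove=18, Ridge=26 → choose Maple (13).
From Maple: Grove=5, Ridge=33 → choose Grove (5).
From Grove: Ridge=36 → choose Ridge (36).
NN route Fenby → Orwell → Ivy → Maple → Grove → Ridge → Fenby costs 104.
Optimal: Fenby → Orwell → Ridge → Ivy → Maple → Grove → Fenby costs 94 (by enumerating all 60 distinct tours).
Excess = 104 − 94 = 10.

10 blocks longer than the optimal tour.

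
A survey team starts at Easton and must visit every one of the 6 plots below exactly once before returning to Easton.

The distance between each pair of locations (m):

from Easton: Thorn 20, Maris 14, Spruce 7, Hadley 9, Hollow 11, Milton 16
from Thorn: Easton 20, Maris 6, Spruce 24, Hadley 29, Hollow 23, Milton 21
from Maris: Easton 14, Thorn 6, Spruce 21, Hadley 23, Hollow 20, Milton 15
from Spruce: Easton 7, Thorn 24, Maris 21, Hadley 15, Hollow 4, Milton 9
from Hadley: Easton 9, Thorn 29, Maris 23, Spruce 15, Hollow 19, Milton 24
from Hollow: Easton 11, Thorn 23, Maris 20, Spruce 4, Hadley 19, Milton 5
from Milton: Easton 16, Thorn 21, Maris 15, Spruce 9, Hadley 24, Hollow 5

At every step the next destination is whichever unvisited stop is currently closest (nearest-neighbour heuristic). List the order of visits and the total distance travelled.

Total distance 75 m via the nearest-neighbour route Easton → Spruce → Hollow → Milton → Maris → Thorn → Hadley → Easton.

From Easton: distances to unvisited — Spruce=7, Hadley=9, Hollow=11, Maris=14, Milton=16, Thorn=20. Nearest is Spruce (7).
From Spruce: distances to unvisited — Hollow=4, Milton=9, Hadley=15, Maris=21, Thorn=24. Nearest is Hollow (4).
From Hollow: distances to unvisited — Milton=5, Hadley=19, Maris=20, Thorn=23. Nearest is Milton (5).
From Milton: distances to unvisited — Maris=15, Thorn=21, Hadley=24. Nearest is Maris (15).
From Maris: distances to unvisited — Thorn=6, Hadley=23. Nearest is Thorn (6).
From Thorn: distances to unvisited — Hadley=29. Nearest is Hadley (29).
Return Hadley→Easton: 9.
Total = 7 + 4 + 5 + 15 + 6 + 29 + 9 = 75.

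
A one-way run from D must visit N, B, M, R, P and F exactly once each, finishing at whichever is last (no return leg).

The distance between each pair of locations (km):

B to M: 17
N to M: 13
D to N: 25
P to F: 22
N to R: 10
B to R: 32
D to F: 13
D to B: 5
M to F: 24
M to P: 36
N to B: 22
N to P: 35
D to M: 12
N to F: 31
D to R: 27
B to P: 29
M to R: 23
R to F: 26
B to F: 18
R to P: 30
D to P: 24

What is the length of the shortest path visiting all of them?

Minimum one-way distance = 93 km.

There are 6! = 720 possible orderings.
D→N→B→M→R→P→F: 25+22+17+23+30+22 = 139
D→N→B→M→R→F→P: 25+22+17+23+26+22 = 135
D→N→B→M→P→R→F: 25+22+17+36+30+26 = 156
D→N→B→M→P→F→R: 25+22+17+36+22+26 = 148
D→N→B→M→F→R→P: 25+22+17+24+26+30 = 144
D→N→B→M→F→P→R: 25+22+17+24+22+30 = 140
D→N→B→R→M→P→F: 25+22+32+23+36+22 = 160
D→N→B→R→M→F→P: 25+22+32+23+24+22 = 148
… (712 more)
D→B→M→N→R→F→P: 5+17+13+10+26+22 = 93  ← best
The minimum is 93.
One shortest path: D → B → M → N → R → F → P.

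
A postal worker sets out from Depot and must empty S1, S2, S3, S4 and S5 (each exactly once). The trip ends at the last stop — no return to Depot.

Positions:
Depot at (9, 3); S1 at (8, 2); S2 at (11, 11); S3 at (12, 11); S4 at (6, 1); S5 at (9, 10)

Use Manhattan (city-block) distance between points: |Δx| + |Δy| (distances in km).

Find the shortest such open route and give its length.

21 km — the minimum one-way total.

There are 5! = 120 possible orderings.
Depot→S1→S2→S3→S4→S5: 2+12+1+16+12 = 43
Depot→S1→S2→S3→S5→S4: 2+12+1+4+12 = 31
Depot→S1→S2→S4→S3→S5: 2+12+15+16+4 = 49
Depot→S1→S2→S4→S5→S3: 2+12+15+12+4 = 45
Depot→S1→S2→S5→S3→S4: 2+12+3+4+16 = 37
Depot→S1→S2→S5→S4→S3: 2+12+3+12+16 = 45
Depot→S1→S3→S2→S4→S5: 2+13+1+15+12 = 43
Depot→S1→S3→S2→S5→S4: 2+13+1+3+12 = 31
Depot→S1→S3→S4→S2→S5: 2+13+16+15+3 = 49
Depot→S1→S3→S4→S5→S2: 2+13+16+12+3 = 46
Depot→S1→S3→S5→S2→S4: 2+13+4+3+15 = 37
Depot→S1→S3→S5→S4→S2: 2+13+4+12+15 = 46
Depot→S1→S4→S2→S3→S5: 2+3+15+1+4 = 25
Depot→S1→S4→S2→S5→S3: 2+3+15+3+4 = 27
… (106 more)
Depot→S1→S4→S5→S2→S3: 2+3+12+3+1 = 21  ← best
The minimum is 21.
One shortest path: Depot → S1 → S4 → S5 → S2 → S3.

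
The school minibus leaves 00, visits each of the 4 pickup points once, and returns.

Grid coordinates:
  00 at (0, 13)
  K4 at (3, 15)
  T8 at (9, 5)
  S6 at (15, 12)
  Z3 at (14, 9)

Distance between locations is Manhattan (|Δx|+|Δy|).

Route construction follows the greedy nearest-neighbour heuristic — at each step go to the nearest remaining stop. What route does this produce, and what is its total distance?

Total distance 50 via the nearest-neighbour route 00 → K4 → S6 → Z3 → T8 → 00.

00 → [K4:5 / S6:16 / T8:17 / Z3:18] → K4 (5)
K4 → [S6:15 / T8:16 / Z3:17] → S6 (15)
S6 → [Z3:4 / T8:13] → Z3 (4)
Z3 → [T8:9] → T8 (9)
Return T8→00: 17.
Total = 5 + 15 + 4 + 9 + 17 = 50.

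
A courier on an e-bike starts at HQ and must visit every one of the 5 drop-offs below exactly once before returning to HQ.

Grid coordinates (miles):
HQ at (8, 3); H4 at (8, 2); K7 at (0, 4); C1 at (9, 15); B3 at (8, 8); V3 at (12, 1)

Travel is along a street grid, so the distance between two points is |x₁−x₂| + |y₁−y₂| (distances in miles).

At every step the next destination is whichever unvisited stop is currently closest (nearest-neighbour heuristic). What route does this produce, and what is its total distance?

Nearest-neighbour total = 54 miles; route HQ → H4 → V3 → B3 → C1 → K7 → HQ.

At HQ the remaining stops are H4 1, B3 5, V3 6, K7 9, C1 13; go to H4.
At H4 the remaining stops are V3 5, B3 6, K7 10, C1 14; go to V3.
At V3 the remaining stops are B3 11, K7 15, C1 17; go to B3.
At B3 the remaining stops are C1 8, K7 12; go to C1.
At C1 the remaining stops are K7 20; go to K7.
Return K7→HQ: 9.
Total = 1 + 5 + 11 + 8 + 20 + 9 = 54.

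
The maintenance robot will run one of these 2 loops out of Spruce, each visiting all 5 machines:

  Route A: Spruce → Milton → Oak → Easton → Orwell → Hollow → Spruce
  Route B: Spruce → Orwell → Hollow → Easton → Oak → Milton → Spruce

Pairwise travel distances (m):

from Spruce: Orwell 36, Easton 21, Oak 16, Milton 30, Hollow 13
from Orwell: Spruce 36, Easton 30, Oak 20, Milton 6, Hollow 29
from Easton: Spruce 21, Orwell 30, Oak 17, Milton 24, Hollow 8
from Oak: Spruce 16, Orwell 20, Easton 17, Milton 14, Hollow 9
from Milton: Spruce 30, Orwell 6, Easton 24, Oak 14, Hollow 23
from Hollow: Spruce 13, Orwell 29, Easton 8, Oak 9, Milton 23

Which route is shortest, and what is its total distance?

133 m — Route A is the shortest.

Route A: 30 + 14 + 17 + 30 + 29 + 13 = 133
Route B: 36 + 29 + 8 + 17 + 14 + 30 = 134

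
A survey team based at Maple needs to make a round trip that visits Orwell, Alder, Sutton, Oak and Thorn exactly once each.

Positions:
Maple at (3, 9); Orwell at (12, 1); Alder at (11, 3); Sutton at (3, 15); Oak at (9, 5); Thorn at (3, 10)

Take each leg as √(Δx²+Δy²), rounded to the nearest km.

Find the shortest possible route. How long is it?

Shortest round trip = 34 km.

With 5 stops there are 5!/2 = 60 distinct round trips (a route and its reverse cost the same).
Maple→Orwell→Alder→Sutton→Oak→Thorn→Maple: 12+2+14+12+8+1 = 49
Maple→Orwell→Alder→Sutton→Thorn→Oak→Maple: 12+2+14+5+8+7 = 48
Maple→Orwell→Alder→Oak→Sutton→Thorn→Maple: 12+2+3+12+5+1 = 35
Maple→Orwell→Alder→Oak→Thorn→Sutton→Maple: 12+2+3+8+5+6 = 36
Maple→Orwell→Alder→Thorn→Sutton→Oak→Maple: 12+2+11+5+12+7 = 49
Maple→Orwell→Alder→Thorn→Oak→Sutton→Maple: 12+2+11+8+12+6 = 51
Maple→Orwell→Sutton→Alder→Oak→Thorn→Maple: 12+17+14+3+8+1 = 55
Maple→Orwell→Sutton→Alder→Thorn→Oak→Maple: 12+17+14+11+8+7 = 69
Maple→Orwell→Sutton→Oak→Alder→Thorn→Maple: 12+17+12+3+11+1 = 56
Maple→Orwell→Sutton→Oak→Thorn→Alder→Maple: 12+17+12+8+11+10 = 70
Maple→Orwell→Sutton→Thorn→Alder→Oak→Maple: 12+17+5+11+3+7 = 55
Maple→Orwell→Sutton→Thorn→Oak→Alder→Maple: 12+17+5+8+3+10 = 55
Maple→Orwell→Oak→Alder→Sutton→Thorn→Maple: 12+5+3+14+5+1 = 40
Maple→Orwell→Oak→Alder→Thorn→Sutton→Maple: 12+5+3+11+5+6 = 42
… (46 more)
Maple→Oak→Orwell→Alder→Sutton→Thorn→Maple: 7+5+2+14+5+1 = 34  ← best
The minimum is 34.
One optimal route: Maple → Oak → Orwell → Alder → Sutton → Thorn → Maple (or its reverse).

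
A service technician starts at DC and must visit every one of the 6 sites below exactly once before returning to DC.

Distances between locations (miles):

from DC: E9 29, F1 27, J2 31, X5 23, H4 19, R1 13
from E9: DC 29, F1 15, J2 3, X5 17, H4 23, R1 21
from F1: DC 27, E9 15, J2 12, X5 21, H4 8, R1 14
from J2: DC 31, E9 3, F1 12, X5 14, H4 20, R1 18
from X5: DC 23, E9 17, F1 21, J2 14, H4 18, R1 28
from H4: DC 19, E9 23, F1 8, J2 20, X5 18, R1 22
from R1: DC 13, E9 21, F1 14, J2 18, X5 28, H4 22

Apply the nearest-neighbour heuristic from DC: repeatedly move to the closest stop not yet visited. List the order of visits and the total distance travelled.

DC → [R1:13 / H4:19 / X5:23 / F1:27 / E9:29 / J2:31] → R1 (13)
R1 → [F1:14 / J2:18 / E9:21 / H4:22 / X5:28] → F1 (14)
F1 → [H4:8 / J2:12 / E9:15 / X5:21] → H4 (8)
H4 → [X5:18 / J2:20 / E9:23] → X5 (18)
X5 → [J2:14 / E9:17] → J2 (14)
J2 → [E9:3] → E9 (3)
Return E9→DC: 29.
Total = 13 + 14 + 8 + 18 + 14 + 3 + 29 = 99.

Nearest-neighbour total = 99 miles; route DC → R1 → F1 → H4 → X5 → J2 → E9 → DC.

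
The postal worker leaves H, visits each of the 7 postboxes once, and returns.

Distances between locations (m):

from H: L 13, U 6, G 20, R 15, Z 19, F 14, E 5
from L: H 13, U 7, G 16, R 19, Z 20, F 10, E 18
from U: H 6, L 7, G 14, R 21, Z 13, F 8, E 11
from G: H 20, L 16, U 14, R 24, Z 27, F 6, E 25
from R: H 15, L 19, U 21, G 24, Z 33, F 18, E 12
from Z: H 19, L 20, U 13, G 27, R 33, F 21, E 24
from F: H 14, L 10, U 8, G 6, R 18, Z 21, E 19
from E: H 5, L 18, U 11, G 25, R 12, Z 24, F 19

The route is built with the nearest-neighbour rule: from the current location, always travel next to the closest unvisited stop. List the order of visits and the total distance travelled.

115 m along H → E → U → L → F → G → R → Z → H.

H → [E:5 / U:6 / L:13 / F:14 / R:15 / Z:19 / G:20] → E (5)
E → [U:11 / R:12 / L:18 / F:19 / Z:24 / G:25] → U (11)
U → [L:7 / F:8 / Z:13 / G:14 / R:21] → L (7)
L → [F:10 / G:16 / R:19 / Z:20] → F (10)
F → [G:6 / R:18 / Z:21] → G (6)
G → [R:24 / Z:27] → R (24)
R → [Z:33] → Z (33)
Return Z→H: 19.
Total = 5 + 11 + 7 + 10 + 6 + 24 + 33 + 19 = 115.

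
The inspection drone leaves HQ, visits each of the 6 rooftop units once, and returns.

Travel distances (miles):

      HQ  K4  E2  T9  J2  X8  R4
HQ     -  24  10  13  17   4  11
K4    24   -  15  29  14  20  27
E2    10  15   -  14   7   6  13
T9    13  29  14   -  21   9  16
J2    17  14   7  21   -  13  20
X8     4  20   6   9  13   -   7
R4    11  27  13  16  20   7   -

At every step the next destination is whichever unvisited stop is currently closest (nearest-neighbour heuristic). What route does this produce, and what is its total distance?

From HQ: distances to unvisited — X8=4, E2=10, R4=11, T9=13, J2=17, K4=24. Nearest is X8 (4).
From X8: distances to unvisited — E2=6, R4=7, T9=9, J2=13, K4=20. Nearest is E2 (6).
From E2: distances to unvisited — J2=7, R4=13, T9=14, K4=15. Nearest is J2 (7).
From J2: distances to unvisited — K4=14, R4=20, T9=21. Nearest is K4 (14).
From K4: distances to unvisited — R4=27, T9=29. Nearest is R4 (27).
From R4: distances to unvisited — T9=16. Nearest is T9 (16).
Return T9→HQ: 13.
Total = 4 + 6 + 7 + 14 + 27 + 16 + 13 = 87.

Nearest-neighbour total = 87 miles; route HQ → X8 → E2 → J2 → K4 → R4 → T9 → HQ.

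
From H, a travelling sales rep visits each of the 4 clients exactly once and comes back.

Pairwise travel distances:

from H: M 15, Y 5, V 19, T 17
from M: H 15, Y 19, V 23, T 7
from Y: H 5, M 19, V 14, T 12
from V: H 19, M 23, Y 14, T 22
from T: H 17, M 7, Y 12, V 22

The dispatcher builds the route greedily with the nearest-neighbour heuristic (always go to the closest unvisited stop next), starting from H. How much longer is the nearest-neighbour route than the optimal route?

3 longer than the optimal tour.

H: Y=5, M=15, T=17, V=19 ⇒ Y
Y: T=12, V=14, M=19 ⇒ T
T: M=7, V=22 ⇒ M
M: V=23 ⇒ V
NN route H → Y → T → M → V → H costs 66.
Optimal: H → M → T → V → Y → H costs 63 (by enumerating all 12 distinct tours).
Excess = 66 − 63 = 3.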